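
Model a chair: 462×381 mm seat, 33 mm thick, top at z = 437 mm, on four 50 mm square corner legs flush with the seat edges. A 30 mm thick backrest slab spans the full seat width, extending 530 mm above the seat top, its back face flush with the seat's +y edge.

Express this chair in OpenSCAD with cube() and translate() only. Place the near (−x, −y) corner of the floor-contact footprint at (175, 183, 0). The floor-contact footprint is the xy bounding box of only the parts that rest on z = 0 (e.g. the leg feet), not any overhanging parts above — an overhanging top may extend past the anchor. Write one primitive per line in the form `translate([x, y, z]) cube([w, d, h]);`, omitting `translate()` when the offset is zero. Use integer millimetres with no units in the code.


translate([175, 183, 404]) cube([462, 381, 33]);
translate([175, 183, 0]) cube([50, 50, 404]);
translate([587, 183, 0]) cube([50, 50, 404]);
translate([175, 514, 0]) cube([50, 50, 404]);
translate([587, 514, 0]) cube([50, 50, 404]);
translate([175, 534, 437]) cube([462, 30, 530]);


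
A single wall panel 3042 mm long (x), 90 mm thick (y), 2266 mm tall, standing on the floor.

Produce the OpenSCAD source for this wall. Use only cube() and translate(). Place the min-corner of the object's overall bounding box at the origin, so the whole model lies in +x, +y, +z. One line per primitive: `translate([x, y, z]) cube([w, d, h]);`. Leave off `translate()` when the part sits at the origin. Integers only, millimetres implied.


cube([3042, 90, 2266]);


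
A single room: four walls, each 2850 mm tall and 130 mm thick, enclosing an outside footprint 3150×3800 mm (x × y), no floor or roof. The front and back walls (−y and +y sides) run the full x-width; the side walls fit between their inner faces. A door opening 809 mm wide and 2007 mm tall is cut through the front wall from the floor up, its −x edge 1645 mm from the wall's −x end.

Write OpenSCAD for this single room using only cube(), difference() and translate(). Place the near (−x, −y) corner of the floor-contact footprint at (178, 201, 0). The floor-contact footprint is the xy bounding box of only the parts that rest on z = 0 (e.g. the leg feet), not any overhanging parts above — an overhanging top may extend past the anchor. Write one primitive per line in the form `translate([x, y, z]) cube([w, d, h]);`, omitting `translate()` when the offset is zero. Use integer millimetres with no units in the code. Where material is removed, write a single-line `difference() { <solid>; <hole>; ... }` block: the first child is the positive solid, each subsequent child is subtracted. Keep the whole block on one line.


difference() { translate([178, 201, 0]) cube([3150, 130, 2850]); translate([1823, 201, 0]) cube([809, 130, 2007]); }
translate([178, 3871, 0]) cube([3150, 130, 2850]);
translate([178, 331, 0]) cube([130, 3540, 2850]);
translate([3198, 331, 0]) cube([130, 3540, 2850]);


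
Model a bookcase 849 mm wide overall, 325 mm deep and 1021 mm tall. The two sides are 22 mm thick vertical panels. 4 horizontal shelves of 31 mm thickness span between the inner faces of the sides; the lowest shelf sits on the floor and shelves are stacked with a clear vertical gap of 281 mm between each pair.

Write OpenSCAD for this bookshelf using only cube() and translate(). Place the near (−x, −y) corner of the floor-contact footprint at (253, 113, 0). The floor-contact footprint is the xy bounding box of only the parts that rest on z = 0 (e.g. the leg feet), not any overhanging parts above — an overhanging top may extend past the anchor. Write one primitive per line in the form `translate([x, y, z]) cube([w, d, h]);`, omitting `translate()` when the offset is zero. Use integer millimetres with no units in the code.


translate([253, 113, 0]) cube([22, 325, 1021]);
translate([1080, 113, 0]) cube([22, 325, 1021]);
translate([275, 113, 0]) cube([805, 325, 31]);
translate([275, 113, 312]) cube([805, 325, 31]);
translate([275, 113, 624]) cube([805, 325, 31]);
translate([275, 113, 936]) cube([805, 325, 31]);


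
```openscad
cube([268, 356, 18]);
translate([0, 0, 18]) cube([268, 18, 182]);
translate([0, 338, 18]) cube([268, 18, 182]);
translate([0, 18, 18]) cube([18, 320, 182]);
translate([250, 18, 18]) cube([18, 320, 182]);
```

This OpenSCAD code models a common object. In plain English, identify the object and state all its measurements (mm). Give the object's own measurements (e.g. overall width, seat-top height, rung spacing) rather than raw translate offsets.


An open-topped rectangular box: outside dimensions 268×356×200 mm, with a uniform wall and base thickness of 18 mm. The base is a full 268×356 slab on the floor; four walls sit on top of the base. The front and back walls (the −y and +y sides) span the full width; the two side walls fit between them.


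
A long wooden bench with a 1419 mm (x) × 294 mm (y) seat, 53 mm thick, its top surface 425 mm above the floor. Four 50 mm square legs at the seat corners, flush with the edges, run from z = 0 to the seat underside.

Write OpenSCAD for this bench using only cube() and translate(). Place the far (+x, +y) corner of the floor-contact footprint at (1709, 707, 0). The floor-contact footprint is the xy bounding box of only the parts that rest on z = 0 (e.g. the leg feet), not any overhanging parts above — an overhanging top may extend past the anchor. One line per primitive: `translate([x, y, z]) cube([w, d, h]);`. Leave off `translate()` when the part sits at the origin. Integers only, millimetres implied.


translate([290, 413, 372]) cube([1419, 294, 53]);
translate([290, 413, 0]) cube([50, 50, 372]);
translate([290, 657, 0]) cube([50, 50, 372]);
translate([1659, 413, 0]) cube([50, 50, 372]);
translate([1659, 657, 0]) cube([50, 50, 372]);


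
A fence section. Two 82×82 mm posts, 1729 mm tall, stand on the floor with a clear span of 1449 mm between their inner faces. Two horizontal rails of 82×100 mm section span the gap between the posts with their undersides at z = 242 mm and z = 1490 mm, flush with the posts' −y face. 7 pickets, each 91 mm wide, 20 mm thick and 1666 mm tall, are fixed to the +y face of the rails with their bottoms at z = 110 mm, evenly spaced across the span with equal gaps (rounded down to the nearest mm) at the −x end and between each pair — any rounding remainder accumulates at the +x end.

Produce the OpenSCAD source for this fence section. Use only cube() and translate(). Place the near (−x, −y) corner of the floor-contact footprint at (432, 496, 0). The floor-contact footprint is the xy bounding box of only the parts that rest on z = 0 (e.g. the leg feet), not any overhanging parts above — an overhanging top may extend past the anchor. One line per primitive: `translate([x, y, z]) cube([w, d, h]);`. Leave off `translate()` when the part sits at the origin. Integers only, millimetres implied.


translate([432, 496, 0]) cube([82, 82, 1729]);
translate([1963, 496, 0]) cube([82, 82, 1729]);
translate([514, 496, 242]) cube([1449, 82, 100]);
translate([514, 496, 1490]) cube([1449, 82, 100]);
translate([615, 578, 110]) cube([91, 20, 1666]);
translate([807, 578, 110]) cube([91, 20, 1666]);
translate([999, 578, 110]) cube([91, 20, 1666]);
translate([1191, 578, 110]) cube([91, 20, 1666]);
translate([1383, 578, 110]) cube([91, 20, 1666]);
translate([1575, 578, 110]) cube([91, 20, 1666]);
translate([1767, 578, 110]) cube([91, 20, 1666]);


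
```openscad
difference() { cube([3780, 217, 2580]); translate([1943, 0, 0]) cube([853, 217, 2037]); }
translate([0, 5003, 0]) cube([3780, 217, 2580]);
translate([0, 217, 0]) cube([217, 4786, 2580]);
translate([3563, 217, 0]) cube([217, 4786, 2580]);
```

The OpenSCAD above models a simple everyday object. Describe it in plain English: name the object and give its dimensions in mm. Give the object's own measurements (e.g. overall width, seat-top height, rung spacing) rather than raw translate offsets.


A single room: four walls, each 2580 mm tall and 217 mm thick, enclosing an outside footprint 3780×5220 mm (x × y), no floor or roof. The front and back walls (−y and +y sides) run the full x-width; the side walls fit between their inner faces. A door opening 853 mm wide and 2037 mm tall is cut through the front wall from the floor up, its −x edge 1943 mm from the wall's −x end.


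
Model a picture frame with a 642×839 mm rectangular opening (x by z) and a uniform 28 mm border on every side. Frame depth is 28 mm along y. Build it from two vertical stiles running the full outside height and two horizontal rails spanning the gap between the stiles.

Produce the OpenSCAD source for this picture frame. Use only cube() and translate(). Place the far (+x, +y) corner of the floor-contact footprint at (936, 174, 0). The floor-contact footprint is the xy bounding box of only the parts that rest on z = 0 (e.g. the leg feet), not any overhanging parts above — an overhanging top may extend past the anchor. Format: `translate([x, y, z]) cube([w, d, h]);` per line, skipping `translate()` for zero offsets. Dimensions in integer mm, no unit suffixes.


translate([238, 146, 0]) cube([28, 28, 895]);
translate([908, 146, 0]) cube([28, 28, 895]);
translate([266, 146, 0]) cube([642, 28, 28]);
translate([266, 146, 867]) cube([642, 28, 28]);


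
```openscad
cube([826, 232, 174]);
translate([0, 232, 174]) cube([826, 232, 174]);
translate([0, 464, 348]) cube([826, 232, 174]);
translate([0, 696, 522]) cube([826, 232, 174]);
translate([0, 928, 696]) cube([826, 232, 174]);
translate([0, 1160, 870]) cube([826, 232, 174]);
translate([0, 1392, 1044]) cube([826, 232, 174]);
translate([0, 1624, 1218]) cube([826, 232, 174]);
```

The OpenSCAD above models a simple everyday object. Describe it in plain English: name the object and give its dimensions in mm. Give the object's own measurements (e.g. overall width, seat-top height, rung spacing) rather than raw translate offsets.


A straight staircase of 8 solid steps. Each step is 826 mm wide (x), 232 mm deep (y, the going) and 174 mm tall (the rise). The first step rests on the floor; each subsequent step sits one going further in +y and one rise higher in +z, directly behind and above the previous step with no overlap.


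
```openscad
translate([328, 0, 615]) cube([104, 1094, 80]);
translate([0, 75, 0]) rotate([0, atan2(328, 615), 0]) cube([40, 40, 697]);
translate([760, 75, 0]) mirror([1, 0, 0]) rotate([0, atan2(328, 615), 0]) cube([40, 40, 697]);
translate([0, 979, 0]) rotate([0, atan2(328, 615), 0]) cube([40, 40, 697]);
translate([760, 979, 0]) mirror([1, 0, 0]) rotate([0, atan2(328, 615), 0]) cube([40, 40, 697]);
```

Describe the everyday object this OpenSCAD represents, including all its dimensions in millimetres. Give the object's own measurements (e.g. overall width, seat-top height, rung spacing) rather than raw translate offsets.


A sawhorse. A 104×1094×80 mm beam (x, y, z) sits on two A-frame leg pairs. Each pair is two raked legs of 40×40 mm section (40 mm along y) splaying symmetrically in x. Each leg rises 615 mm vertically over 328 mm of horizontal reach and is 697 mm long along its own axis. Every leg's outer bottom edge rests on the floor and its outer top edge meets a bottom edge of the beam — the left legs (tilting toward +x) meet the beam's −x bottom edge, the right legs (their mirror images, tilting toward −x) meet its +x bottom edge — so the leg tops tuck under the beam, the beam's underside is 615 mm above the floor, and the feet are 760 mm apart outside-to-outside with the beam centred between them. The two leg pairs are set in 75 mm from either end of the beam.


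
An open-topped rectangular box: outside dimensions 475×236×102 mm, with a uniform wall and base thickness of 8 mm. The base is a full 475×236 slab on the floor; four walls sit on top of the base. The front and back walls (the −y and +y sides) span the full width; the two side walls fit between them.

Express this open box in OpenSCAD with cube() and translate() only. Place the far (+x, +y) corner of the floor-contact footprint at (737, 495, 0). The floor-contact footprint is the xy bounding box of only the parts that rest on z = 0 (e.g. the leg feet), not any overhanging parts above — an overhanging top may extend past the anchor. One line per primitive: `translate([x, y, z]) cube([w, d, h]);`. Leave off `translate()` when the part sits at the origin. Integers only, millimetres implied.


translate([262, 259, 0]) cube([475, 236, 8]);
translate([262, 259, 8]) cube([475, 8, 94]);
translate([262, 487, 8]) cube([475, 8, 94]);
translate([262, 267, 8]) cube([8, 220, 94]);
translate([729, 267, 8]) cube([8, 220, 94]);


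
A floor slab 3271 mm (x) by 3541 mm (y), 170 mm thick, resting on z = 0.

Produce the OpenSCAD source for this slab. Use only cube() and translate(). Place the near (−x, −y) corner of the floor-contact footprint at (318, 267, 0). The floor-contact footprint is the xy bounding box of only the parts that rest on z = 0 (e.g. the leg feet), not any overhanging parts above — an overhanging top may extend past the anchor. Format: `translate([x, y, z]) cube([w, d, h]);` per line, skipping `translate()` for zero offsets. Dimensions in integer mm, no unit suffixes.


translate([318, 267, 0]) cube([3271, 3541, 170]);


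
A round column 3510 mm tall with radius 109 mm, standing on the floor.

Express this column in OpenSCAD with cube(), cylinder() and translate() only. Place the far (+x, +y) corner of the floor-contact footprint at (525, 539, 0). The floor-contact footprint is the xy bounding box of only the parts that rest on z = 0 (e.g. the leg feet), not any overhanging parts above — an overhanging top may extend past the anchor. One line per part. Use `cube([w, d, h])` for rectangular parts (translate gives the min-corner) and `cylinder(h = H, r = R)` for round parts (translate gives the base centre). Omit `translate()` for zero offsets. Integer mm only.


translate([416, 430, 0]) cylinder(h = 3510, r = 109);


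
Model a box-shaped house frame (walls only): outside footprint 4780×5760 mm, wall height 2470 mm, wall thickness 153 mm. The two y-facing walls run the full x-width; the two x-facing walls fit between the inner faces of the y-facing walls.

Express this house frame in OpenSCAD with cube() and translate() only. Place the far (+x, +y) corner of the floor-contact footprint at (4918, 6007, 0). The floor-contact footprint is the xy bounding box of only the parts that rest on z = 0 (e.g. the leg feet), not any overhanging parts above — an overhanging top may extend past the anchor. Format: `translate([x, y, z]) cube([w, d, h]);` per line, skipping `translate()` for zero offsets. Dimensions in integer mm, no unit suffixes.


translate([138, 247, 0]) cube([4780, 153, 2470]);
translate([138, 5854, 0]) cube([4780, 153, 2470]);
translate([138, 400, 0]) cube([153, 5454, 2470]);
translate([4765, 400, 0]) cube([153, 5454, 2470]);


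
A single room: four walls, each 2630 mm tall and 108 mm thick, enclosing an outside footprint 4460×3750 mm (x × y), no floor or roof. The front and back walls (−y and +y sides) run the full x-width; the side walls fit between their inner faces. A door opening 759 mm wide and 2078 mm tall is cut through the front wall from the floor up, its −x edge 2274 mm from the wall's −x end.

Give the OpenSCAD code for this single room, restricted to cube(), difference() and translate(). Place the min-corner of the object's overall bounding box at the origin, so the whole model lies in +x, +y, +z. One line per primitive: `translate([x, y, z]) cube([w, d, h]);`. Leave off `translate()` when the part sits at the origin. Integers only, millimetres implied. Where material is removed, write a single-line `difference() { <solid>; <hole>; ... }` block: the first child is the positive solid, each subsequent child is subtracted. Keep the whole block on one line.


difference() { cube([4460, 108, 2630]); translate([2274, 0, 0]) cube([759, 108, 2078]); }
translate([0, 3642, 0]) cube([4460, 108, 2630]);
translate([0, 108, 0]) cube([108, 3534, 2630]);
translate([4352, 108, 0]) cube([108, 3534, 2630]);


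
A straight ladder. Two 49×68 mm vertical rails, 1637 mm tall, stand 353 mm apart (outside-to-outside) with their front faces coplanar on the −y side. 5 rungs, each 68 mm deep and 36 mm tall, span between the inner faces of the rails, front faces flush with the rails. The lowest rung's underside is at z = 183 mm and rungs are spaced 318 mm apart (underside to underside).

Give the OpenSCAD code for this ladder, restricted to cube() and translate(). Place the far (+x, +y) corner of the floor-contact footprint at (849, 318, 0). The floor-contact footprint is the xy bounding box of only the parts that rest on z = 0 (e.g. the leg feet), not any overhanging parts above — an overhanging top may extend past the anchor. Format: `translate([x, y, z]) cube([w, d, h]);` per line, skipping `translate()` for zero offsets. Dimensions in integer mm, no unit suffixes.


translate([496, 250, 0]) cube([49, 68, 1637]);
translate([800, 250, 0]) cube([49, 68, 1637]);
translate([545, 250, 183]) cube([255, 68, 36]);
translate([545, 250, 501]) cube([255, 68, 36]);
translate([545, 250, 819]) cube([255, 68, 36]);
translate([545, 250, 1137]) cube([255, 68, 36]);
translate([545, 250, 1455]) cube([255, 68, 36]);


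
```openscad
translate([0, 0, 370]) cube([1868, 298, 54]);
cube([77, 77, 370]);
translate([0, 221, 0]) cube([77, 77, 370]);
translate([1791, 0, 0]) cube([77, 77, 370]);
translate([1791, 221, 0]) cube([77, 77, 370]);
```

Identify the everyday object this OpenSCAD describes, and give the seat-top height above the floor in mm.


A bench. The seat-top height is 424 mm.

A long slab on four corner posts — a bench. The slab sits at z = 370 with thickness 54, so the top is 370 + 54 = 424 mm.


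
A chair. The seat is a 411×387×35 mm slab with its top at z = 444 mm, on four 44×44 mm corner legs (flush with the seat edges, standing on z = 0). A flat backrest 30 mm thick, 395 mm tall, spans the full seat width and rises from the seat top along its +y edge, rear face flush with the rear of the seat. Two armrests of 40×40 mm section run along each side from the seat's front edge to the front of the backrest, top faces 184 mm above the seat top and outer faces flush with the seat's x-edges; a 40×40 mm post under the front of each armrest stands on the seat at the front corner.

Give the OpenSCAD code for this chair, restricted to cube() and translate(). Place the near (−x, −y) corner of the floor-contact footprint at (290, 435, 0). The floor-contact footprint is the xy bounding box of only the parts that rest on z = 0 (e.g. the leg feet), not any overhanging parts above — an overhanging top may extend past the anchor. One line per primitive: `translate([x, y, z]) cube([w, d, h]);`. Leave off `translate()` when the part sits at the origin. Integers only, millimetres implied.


translate([290, 435, 409]) cube([411, 387, 35]);
translate([290, 435, 0]) cube([44, 44, 409]);
translate([657, 435, 0]) cube([44, 44, 409]);
translate([290, 778, 0]) cube([44, 44, 409]);
translate([657, 778, 0]) cube([44, 44, 409]);
translate([290, 792, 444]) cube([411, 30, 395]);
translate([290, 435, 588]) cube([40, 357, 40]);
translate([661, 435, 588]) cube([40, 357, 40]);
translate([290, 435, 444]) cube([40, 40, 144]);
translate([661, 435, 444]) cube([40, 40, 144]);


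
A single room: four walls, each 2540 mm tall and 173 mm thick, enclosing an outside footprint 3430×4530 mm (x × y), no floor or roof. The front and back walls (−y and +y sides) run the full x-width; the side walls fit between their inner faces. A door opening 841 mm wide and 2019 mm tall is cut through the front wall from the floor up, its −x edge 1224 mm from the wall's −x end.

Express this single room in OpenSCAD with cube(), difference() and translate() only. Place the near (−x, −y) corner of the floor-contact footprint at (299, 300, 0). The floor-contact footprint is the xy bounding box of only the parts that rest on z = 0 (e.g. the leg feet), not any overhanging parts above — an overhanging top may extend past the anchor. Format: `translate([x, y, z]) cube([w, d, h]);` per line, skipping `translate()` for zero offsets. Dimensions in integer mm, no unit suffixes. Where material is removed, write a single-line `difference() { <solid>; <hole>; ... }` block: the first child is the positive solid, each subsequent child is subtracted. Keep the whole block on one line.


difference() { translate([299, 300, 0]) cube([3430, 173, 2540]); translate([1523, 300, 0]) cube([841, 173, 2019]); }
translate([299, 4657, 0]) cube([3430, 173, 2540]);
translate([299, 473, 0]) cube([173, 4184, 2540]);
translate([3556, 473, 0]) cube([173, 4184, 2540]);


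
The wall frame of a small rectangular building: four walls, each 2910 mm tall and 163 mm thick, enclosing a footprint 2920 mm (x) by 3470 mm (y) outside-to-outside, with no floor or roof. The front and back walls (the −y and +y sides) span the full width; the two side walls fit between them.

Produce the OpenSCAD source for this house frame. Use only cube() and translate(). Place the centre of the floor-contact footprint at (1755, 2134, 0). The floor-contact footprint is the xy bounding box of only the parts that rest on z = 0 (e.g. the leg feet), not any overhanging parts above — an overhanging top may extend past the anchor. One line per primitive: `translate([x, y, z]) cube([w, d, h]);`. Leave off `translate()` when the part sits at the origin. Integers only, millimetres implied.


translate([295, 399, 0]) cube([2920, 163, 2910]);
translate([295, 3706, 0]) cube([2920, 163, 2910]);
translate([295, 562, 0]) cube([163, 3144, 2910]);
translate([3052, 562, 0]) cube([163, 3144, 2910]);


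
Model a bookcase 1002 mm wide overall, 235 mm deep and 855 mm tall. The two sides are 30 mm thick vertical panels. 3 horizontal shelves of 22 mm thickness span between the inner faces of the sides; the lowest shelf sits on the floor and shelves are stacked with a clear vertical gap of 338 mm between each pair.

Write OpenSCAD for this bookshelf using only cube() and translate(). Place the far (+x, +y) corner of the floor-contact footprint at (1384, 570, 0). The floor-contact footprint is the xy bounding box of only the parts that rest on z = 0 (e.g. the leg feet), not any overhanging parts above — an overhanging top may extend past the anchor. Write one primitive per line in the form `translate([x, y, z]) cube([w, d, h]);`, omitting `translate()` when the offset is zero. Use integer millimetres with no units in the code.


translate([382, 335, 0]) cube([30, 235, 855]);
translate([1354, 335, 0]) cube([30, 235, 855]);
translate([412, 335, 0]) cube([942, 235, 22]);
translate([412, 335, 360]) cube([942, 235, 22]);
translate([412, 335, 720]) cube([942, 235, 22]);


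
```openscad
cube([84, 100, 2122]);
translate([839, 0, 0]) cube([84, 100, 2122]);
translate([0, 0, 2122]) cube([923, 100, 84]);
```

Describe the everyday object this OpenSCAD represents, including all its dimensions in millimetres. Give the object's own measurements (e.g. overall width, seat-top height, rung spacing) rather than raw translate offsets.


A door frame. The clear opening is 755 mm wide and 2122 mm high. Two 84 mm wide jambs, 100 mm deep, stand either side of the opening from the floor to the top of the opening. A 84 mm thick head sits across the top of both jambs, spanning the full outside width of the frame.


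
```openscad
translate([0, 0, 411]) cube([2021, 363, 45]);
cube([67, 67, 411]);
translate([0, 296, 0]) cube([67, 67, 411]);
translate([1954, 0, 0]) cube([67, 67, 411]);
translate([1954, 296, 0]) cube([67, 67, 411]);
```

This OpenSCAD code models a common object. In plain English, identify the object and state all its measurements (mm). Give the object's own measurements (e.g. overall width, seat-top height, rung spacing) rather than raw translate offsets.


A long wooden bench with a 2021 mm (x) × 363 mm (y) seat, 45 mm thick, its top surface 456 mm above the floor. Four 67 mm square legs at the seat corners, flush with the edges, run from z = 0 to the seat underside.


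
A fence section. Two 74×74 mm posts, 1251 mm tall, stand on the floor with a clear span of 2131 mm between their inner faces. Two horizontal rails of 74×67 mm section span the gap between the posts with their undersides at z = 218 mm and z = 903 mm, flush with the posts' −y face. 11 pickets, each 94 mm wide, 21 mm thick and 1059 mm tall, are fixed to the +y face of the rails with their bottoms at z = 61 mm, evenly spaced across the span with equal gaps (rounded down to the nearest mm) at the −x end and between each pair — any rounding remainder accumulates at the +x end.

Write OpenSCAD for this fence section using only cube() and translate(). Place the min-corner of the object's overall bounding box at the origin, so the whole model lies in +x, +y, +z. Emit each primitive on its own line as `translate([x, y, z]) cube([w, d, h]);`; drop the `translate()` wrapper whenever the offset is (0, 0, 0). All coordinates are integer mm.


cube([74, 74, 1251]);
translate([2205, 0, 0]) cube([74, 74, 1251]);
translate([74, 0, 218]) cube([2131, 74, 67]);
translate([74, 0, 903]) cube([2131, 74, 67]);
translate([165, 74, 61]) cube([94, 21, 1059]);
translate([350, 74, 61]) cube([94, 21, 1059]);
translate([535, 74, 61]) cube([94, 21, 1059]);
translate([720, 74, 61]) cube([94, 21, 1059]);
translate([905, 74, 61]) cube([94, 21, 1059]);
translate([1090, 74, 61]) cube([94, 21, 1059]);
translate([1275, 74, 61]) cube([94, 21, 1059]);
translate([1460, 74, 61]) cube([94, 21, 1059]);
translate([1645, 74, 61]) cube([94, 21, 1059]);
translate([1830, 74, 61]) cube([94, 21, 1059]);
translate([2015, 74, 61]) cube([94, 21, 1059]);


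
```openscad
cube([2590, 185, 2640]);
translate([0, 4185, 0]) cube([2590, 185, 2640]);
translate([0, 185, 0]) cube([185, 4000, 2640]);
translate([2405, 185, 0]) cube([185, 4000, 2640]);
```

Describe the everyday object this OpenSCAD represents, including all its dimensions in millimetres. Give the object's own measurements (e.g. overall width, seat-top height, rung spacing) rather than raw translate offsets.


The wall frame of a small rectangular building: four walls, each 2640 mm tall and 185 mm thick, enclosing a footprint 2590 mm (x) by 4370 mm (y) outside-to-outside, with no floor or roof. The front and back walls (the −y and +y sides) span the full width; the two side walls fit between them.


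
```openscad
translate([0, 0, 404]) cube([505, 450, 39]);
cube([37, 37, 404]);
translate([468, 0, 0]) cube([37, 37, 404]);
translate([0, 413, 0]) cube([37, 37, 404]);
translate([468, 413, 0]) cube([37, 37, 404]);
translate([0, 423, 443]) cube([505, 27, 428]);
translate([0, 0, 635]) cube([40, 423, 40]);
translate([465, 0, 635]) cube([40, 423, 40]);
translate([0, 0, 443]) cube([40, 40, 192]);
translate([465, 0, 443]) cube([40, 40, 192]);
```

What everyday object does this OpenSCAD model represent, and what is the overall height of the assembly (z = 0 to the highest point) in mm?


A chair. The overall height is 871 mm.

A slab on four corner posts with a tall panel at the back — a chair. The seat slab sits at z = 404 with thickness 39, and the 428 mm backrest starts at the seat top, so the overall height is 404 + 39 + 428 = 871 mm.


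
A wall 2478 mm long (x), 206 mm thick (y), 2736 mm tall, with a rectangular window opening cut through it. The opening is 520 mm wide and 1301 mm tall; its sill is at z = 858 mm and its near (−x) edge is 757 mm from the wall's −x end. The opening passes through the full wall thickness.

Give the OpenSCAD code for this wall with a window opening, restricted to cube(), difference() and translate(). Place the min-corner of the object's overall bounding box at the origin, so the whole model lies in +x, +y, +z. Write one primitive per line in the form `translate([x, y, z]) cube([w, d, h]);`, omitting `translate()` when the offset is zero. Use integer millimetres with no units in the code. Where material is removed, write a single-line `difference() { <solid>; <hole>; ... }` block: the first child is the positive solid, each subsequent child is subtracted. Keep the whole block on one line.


difference() { cube([2478, 206, 2736]); translate([757, 0, 858]) cube([520, 206, 1301]); }


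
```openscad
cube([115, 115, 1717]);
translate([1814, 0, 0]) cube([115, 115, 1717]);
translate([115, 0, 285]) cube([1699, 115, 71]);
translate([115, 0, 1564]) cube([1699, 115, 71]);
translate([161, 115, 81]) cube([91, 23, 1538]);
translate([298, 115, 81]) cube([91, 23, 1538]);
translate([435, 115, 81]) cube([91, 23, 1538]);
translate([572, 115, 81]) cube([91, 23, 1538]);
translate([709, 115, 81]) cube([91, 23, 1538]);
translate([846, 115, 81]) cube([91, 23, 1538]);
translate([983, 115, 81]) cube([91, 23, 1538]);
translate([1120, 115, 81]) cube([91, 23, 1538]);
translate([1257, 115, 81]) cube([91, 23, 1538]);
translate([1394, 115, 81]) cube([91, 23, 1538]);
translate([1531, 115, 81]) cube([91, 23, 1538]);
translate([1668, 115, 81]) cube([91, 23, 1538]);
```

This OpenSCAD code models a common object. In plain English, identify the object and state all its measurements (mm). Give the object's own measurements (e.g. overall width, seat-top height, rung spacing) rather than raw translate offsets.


A fence section. Two 115×115 mm posts, 1717 mm tall, stand on the floor with a clear span of 1699 mm between their inner faces. Two horizontal rails of 115×71 mm section span the gap between the posts with their undersides at z = 285 mm and z = 1564 mm, flush with the posts' −y face. 12 pickets, each 91 mm wide, 23 mm thick and 1538 mm tall, are fixed to the +y face of the rails with their bottoms at z = 81 mm, spaced across the span with a 46 mm gap after the −x post and between neighbouring pickets, with 55 mm left before the +x post.


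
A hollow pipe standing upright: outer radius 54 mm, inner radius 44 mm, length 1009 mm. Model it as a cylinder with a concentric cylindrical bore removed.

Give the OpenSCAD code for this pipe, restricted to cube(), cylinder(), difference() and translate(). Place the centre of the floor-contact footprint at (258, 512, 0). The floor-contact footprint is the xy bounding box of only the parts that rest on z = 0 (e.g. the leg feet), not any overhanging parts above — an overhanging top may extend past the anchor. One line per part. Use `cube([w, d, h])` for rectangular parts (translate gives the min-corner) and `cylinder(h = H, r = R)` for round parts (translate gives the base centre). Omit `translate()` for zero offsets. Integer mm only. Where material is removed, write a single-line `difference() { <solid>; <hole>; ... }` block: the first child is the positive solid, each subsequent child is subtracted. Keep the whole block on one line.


difference() { translate([258, 512, 0]) cylinder(h = 1009, r = 54); translate([258, 512, 0]) cylinder(h = 1009, r = 44); }


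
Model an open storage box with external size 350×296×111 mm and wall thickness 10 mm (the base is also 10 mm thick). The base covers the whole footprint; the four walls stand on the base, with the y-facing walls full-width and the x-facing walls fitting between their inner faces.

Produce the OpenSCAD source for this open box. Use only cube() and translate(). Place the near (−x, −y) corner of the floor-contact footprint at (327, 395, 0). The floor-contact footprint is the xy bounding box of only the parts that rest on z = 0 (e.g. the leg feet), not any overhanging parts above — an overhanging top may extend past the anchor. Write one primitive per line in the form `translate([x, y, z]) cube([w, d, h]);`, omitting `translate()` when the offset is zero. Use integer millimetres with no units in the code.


translate([327, 395, 0]) cube([350, 296, 10]);
translate([327, 395, 10]) cube([350, 10, 101]);
translate([327, 681, 10]) cube([350, 10, 101]);
translate([327, 405, 10]) cube([10, 276, 101]);
translate([667, 405, 10]) cube([10, 276, 101]);


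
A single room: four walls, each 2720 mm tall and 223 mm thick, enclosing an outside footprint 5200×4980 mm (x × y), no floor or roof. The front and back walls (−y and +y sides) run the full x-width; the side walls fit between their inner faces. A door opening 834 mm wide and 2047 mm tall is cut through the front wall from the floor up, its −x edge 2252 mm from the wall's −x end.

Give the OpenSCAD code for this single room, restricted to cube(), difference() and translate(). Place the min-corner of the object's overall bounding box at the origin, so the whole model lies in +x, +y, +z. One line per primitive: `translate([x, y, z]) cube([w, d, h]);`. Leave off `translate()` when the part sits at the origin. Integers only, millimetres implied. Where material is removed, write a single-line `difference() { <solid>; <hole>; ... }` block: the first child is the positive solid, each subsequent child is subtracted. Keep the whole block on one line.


difference() { cube([5200, 223, 2720]); translate([2252, 0, 0]) cube([834, 223, 2047]); }
translate([0, 4757, 0]) cube([5200, 223, 2720]);
translate([0, 223, 0]) cube([223, 4534, 2720]);
translate([4977, 223, 0]) cube([223, 4534, 2720]);


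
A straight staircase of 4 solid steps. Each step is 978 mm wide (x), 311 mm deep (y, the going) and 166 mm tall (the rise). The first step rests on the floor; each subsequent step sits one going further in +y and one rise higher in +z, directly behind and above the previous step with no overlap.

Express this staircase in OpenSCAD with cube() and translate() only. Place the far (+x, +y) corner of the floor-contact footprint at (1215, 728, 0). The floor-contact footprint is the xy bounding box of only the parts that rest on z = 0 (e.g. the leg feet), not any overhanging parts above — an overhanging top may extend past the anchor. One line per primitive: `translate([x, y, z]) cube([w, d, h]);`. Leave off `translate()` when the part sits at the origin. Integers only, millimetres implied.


translate([237, 417, 0]) cube([978, 311, 166]);
translate([237, 728, 166]) cube([978, 311, 166]);
translate([237, 1039, 332]) cube([978, 311, 166]);
translate([237, 1350, 498]) cube([978, 311, 166]);


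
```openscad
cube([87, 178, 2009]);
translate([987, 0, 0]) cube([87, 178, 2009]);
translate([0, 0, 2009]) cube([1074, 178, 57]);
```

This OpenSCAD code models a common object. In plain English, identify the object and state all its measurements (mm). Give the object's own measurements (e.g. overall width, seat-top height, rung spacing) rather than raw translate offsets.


A door frame. The clear opening is 900 mm wide and 2009 mm high. Two 87 mm wide jambs, 178 mm deep, stand either side of the opening from the floor to the top of the opening. A 57 mm thick head sits across the top of both jambs, spanning the full outside width of the frame.


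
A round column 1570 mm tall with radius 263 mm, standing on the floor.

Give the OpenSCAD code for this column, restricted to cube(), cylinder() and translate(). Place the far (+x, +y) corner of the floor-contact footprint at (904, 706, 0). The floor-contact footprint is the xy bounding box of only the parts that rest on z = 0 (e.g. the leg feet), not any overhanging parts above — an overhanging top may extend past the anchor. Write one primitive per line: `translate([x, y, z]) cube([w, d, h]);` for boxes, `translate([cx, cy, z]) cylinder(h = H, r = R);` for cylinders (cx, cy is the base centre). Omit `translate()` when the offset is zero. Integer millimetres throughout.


translate([641, 443, 0]) cylinder(h = 1570, r = 263);


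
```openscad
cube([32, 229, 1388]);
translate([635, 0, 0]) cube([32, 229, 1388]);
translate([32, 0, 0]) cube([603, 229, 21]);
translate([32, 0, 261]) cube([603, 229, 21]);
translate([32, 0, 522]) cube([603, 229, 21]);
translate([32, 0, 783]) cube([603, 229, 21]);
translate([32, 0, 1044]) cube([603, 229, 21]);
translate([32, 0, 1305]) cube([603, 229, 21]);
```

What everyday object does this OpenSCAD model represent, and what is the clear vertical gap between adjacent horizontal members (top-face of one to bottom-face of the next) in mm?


A bookshelf. The clear shelf gap is 240 mm.

Two tall side panels with 6 horizontal boards between them — a bookshelf. The first two shelf undersides are at z = 0 and z = 261; with shelf thickness 21, the clear gap is 261 − 0 − 21 = 240 mm.


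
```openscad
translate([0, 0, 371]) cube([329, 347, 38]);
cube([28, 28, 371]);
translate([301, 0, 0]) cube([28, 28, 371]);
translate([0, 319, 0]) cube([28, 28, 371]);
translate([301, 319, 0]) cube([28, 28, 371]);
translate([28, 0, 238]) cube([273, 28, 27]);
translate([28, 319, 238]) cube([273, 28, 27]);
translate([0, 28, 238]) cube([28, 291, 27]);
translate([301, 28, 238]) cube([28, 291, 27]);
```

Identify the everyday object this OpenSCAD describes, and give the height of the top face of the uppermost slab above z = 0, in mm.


A stool. The seat height is 409 mm.

A 329×347×38 slab at z = 371 on four corner posts — a stool. The seat top is 371 + 38 = 409 mm.


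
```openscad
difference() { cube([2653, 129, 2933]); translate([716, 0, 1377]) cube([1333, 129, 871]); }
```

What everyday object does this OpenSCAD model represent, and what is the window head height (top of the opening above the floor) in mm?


A wall with a window opening. The window head height is 2248 mm.

A wall with a rectangular opening subtracted — a window. Sill at z = 1377, opening 871 mm tall, so the head is at 1377 + 871 = 2248 mm.


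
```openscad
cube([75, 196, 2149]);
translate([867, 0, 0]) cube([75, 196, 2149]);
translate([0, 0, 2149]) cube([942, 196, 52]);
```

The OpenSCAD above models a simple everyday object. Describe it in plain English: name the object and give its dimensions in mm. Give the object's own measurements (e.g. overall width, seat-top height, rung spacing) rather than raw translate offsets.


A door frame. The clear opening is 792 mm wide and 2149 mm high. Two 75 mm wide jambs, 196 mm deep, stand either side of the opening from the floor to the top of the opening. A 52 mm thick head sits across the top of both jambs, spanning the full outside width of the frame.


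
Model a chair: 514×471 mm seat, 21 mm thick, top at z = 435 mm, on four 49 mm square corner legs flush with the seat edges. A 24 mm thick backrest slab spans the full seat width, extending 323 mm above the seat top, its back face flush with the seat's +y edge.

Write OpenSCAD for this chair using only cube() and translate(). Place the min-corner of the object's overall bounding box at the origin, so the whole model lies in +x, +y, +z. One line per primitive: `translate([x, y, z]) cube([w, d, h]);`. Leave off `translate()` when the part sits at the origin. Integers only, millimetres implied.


translate([0, 0, 414]) cube([514, 471, 21]);
cube([49, 49, 414]);
translate([465, 0, 0]) cube([49, 49, 414]);
translate([0, 422, 0]) cube([49, 49, 414]);
translate([465, 422, 0]) cube([49, 49, 414]);
translate([0, 447, 435]) cube([514, 24, 323]);


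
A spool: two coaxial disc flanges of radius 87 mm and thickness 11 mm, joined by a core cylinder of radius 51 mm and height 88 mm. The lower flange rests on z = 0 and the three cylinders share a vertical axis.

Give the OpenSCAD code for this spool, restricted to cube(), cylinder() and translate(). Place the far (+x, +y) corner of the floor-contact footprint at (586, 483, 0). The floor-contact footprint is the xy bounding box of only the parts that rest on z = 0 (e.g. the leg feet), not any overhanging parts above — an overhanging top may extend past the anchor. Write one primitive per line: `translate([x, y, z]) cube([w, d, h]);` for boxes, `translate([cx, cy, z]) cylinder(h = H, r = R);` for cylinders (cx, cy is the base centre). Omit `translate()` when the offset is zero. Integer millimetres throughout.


translate([499, 396, 0]) cylinder(h = 11, r = 87);
translate([499, 396, 11]) cylinder(h = 88, r = 51);
translate([499, 396, 99]) cylinder(h = 11, r = 87);


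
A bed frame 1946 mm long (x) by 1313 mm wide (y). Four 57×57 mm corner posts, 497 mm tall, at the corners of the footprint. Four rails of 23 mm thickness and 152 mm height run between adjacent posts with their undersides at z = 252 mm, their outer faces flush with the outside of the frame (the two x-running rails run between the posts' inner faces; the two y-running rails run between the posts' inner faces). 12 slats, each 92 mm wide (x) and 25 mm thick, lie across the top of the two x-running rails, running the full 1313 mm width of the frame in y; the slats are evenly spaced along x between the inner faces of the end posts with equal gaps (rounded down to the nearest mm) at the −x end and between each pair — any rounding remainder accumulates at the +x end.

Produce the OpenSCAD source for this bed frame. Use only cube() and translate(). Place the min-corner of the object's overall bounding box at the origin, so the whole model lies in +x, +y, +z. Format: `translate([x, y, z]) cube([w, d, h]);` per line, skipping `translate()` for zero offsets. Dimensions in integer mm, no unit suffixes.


cube([57, 57, 497]);
translate([0, 1256, 0]) cube([57, 57, 497]);
translate([1889, 0, 0]) cube([57, 57, 497]);
translate([1889, 1256, 0]) cube([57, 57, 497]);
translate([57, 0, 252]) cube([1832, 23, 152]);
translate([57, 1290, 252]) cube([1832, 23, 152]);
translate([0, 57, 252]) cube([23, 1199, 152]);
translate([1923, 57, 252]) cube([23, 1199, 152]);
translate([113, 0, 404]) cube([92, 1313, 25]);
translate([261, 0, 404]) cube([92, 1313, 25]);
translate([409, 0, 404]) cube([92, 1313, 25]);
translate([557, 0, 404]) cube([92, 1313, 25]);
translate([705, 0, 404]) cube([92, 1313, 25]);
translate([853, 0, 404]) cube([92, 1313, 25]);
translate([1001, 0, 404]) cube([92, 1313, 25]);
translate([1149, 0, 404]) cube([92, 1313, 25]);
translate([1297, 0, 404]) cube([92, 1313, 25]);
translate([1445, 0, 404]) cube([92, 1313, 25]);
translate([1593, 0, 404]) cube([92, 1313, 25]);
translate([1741, 0, 404]) cube([92, 1313, 25]);
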